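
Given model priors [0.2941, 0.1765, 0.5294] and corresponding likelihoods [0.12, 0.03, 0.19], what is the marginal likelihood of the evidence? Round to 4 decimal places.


P(E) = sum_i P(M_i) P(E|M_i)
= 0.0353 + 0.0053 + 0.1006
= 0.1412

0.1412


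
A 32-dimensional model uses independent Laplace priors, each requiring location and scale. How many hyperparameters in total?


Per parameter: 2 (location and scale).
Total = 32 * 2 = 64

64


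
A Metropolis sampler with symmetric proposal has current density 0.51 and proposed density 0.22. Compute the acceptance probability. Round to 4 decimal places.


For symmetric proposals, acceptance = min(1, pi(x*)/pi(x))
= min(1, 0.22/0.51)
= min(1, 0.4314) = 0.4314

0.4314


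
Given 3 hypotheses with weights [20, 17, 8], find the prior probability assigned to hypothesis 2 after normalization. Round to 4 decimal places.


To normalize, divide each weight by the sum of all weights.
Sum = 45
Prior(H2) = 17/45 = 0.3778

0.3778


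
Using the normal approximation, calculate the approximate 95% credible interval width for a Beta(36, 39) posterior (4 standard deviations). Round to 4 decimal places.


Var(Beta) = 36*39/(75^2 * 76) = 0.0033
SD = 0.0573
Width ~ 4*SD = 0.2292

0.2292


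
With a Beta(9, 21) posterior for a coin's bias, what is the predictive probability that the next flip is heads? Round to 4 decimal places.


The predictive probability equals the posterior mean.
P(next = heads) = alpha / (alpha + beta)
= 9 / 30 = 0.3

0.3


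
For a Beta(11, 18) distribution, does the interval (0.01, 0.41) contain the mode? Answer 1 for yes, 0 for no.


Mode of Beta(a,b) = (a-1)/(a+b-2)
= (11-1)/(11+18-2) = 0.3704
Check: 0.01 <= 0.3704 <= 0.41?
Result: 1

1


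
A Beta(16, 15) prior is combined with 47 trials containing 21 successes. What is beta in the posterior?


In conjugate updating:
beta_posterior = beta_prior + (n - k)
= 15 + (47 - 21)
= 15 + 26 = 41

41


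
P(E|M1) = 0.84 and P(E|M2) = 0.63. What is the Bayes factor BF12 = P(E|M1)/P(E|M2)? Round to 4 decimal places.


Bayes factor BF12 = P(E|M1) / P(E|M2)
= 0.84 / 0.63
= 1.3333

1.3333


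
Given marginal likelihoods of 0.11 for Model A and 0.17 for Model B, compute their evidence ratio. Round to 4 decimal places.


Ratio = ML(A) / ML(B) = 0.11/0.17
= 0.6471

0.6471


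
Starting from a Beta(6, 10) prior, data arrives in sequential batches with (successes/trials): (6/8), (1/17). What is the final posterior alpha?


In sequential Bayesian updating, we sum all successes.
Total successes = 7
Final alpha = 6 + 7 = 13

13


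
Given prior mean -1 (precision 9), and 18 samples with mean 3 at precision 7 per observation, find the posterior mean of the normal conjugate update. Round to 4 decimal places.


The posterior mean is a precision-weighted average of prior and data.
Post. prec. = 9 + 126 = 135
Post. mean = (-9 + 378)/135 = 369/135 = 2.7333

2.7333


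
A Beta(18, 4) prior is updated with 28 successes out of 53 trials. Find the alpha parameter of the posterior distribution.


In the Beta-Binomial conjugate update:
alpha_post = alpha_prior + successes
= 18 + 28
= 46

46


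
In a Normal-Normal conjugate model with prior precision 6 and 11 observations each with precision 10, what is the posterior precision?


Posterior precision = prior precision + n * observation precision
= 6 + 11 * 10
= 6 + 110 = 116

116


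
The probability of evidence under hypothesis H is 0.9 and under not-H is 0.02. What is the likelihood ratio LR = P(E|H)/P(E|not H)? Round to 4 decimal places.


LR = 0.9 / 0.02
= 45.0

45.0


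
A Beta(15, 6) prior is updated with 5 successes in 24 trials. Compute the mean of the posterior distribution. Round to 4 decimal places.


After update: Beta(20, 25)
Mean = 20 / (20 + 25) = 20 / 45
= 0.4444

0.4444


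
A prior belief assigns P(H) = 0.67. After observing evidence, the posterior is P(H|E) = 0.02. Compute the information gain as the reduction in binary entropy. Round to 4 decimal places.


H(prior) = -0.67*log2(0.67) - 0.33*log2(0.33)
= 0.9149
H(post) = -0.02*log2(0.02) - 0.98*log2(0.98)
= 0.1414
IG = 0.9149 - 0.1414 = 0.7735

0.7735


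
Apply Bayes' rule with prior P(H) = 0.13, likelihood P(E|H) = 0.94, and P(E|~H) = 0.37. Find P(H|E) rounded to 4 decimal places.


Step 1: Compute marginal P(E) = P(E|H)P(H) + P(E|~H)P(~H)
= 0.94*0.13 + 0.37*0.87 = 0.4441
Step 2: P(H|E) = P(E|H)P(H)/P(E) = 0.1222/0.4441
= 0.2752

0.2752


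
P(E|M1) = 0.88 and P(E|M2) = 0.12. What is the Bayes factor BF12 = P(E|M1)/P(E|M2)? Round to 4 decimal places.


Bayes factor BF12 = P(E|M1) / P(E|M2)
= 0.88 / 0.12
= 7.3333

7.3333


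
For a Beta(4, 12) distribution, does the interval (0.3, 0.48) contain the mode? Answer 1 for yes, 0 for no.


Mode of Beta(a,b) = (a-1)/(a+b-2)
= (4-1)/(4+12-2) = 0.2143
Check: 0.3 <= 0.2143 <= 0.48?
Result: 0

0


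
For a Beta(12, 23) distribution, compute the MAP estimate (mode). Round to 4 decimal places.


MAP = mode = (a-1)/(a+b-2)
= (12-1)/(12+23-2)
= 11/33 = 0.3333

0.3333


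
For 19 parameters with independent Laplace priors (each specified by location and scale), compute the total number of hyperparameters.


A Laplace prior has 2 hyperparameters per parameter.
Total = 19 * 2 = 38

38


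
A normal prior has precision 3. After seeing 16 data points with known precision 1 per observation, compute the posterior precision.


In the conjugate normal model, precisions add:
tau_posterior = tau_prior + n * tau_data
= 3 + 16*1 = 19

19


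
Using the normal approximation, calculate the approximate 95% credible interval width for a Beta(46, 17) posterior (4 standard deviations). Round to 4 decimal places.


Var(Beta) = 46*17/(63^2 * 64) = 0.0031
SD = 0.0555
Width ~ 4*SD = 0.2219

0.2219


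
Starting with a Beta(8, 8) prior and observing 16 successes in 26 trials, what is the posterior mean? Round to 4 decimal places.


Posterior parameters: alpha = 8 + 16 = 24
beta = 8 + 10 = 18
Posterior mean = alpha / (alpha + beta) = 24 / 42
= 0.5714

0.5714


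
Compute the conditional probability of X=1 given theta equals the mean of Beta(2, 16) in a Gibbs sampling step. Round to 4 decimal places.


Mean of Beta(2, 16) = 0.1111
P(X=1 | theta=0.1111) = 0.1111

0.1111


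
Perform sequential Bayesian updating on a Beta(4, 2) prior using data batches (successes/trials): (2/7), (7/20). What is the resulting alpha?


Accumulate successes: 9
Posterior alpha = prior alpha + sum of successes
= 4 + 9 = 13

13


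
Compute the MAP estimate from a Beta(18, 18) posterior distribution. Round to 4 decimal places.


MAP = mode of Beta distribution
= (alpha - 1)/(alpha + beta - 2)
= (18-1)/(18+18-2)
= 17/34 = 0.5

0.5


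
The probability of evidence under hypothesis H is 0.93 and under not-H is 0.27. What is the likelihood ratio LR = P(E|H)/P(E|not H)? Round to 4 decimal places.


LR = 0.93 / 0.27
= 3.4444

3.4444


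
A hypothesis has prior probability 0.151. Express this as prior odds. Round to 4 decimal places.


Odds = P(H) / P(not H) = 0.151 / 0.849
= 0.1779

0.1779


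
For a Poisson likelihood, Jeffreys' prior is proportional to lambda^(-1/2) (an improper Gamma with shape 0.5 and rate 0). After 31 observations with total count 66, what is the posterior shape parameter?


Jeffreys' prior for Poisson is proportional to lambda^(-1/2).
Posterior is Gamma(0.5 + S, 0 + n) = Gamma(0.5 + 66, 31).
Posterior shape = 0.5 + S = 0.5 + 66 = 66.5

66.5


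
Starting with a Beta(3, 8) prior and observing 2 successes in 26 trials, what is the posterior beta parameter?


Posterior beta = prior beta + failures
Failures = 26 - 2 = 24
beta_post = 8 + 24 = 32

32


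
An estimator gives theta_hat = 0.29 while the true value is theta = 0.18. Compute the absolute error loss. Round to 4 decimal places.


The absolute error loss is |theta_hat - theta|
= |0.29 - 0.18|
= 0.11

0.11


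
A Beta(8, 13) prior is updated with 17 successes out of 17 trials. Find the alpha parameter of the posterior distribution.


In the Beta-Binomial conjugate update:
alpha_post = alpha_prior + successes
= 8 + 17
= 25

25


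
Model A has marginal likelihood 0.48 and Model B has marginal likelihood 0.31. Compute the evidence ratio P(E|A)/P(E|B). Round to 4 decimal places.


Evidence ratio = P(E|A) / P(E|B)
= 0.48 / 0.31
= 1.5484

1.5484


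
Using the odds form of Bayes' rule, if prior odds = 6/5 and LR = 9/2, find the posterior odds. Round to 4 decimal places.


Bayes' rule in odds form: posterior odds = prior odds * LR
= (6 * 9) / (5 * 2)
= 54/10 = 5.4

5.4


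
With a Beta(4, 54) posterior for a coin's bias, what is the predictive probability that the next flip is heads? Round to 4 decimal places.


The predictive probability equals the posterior mean.
P(next = heads) = alpha / (alpha + beta)
= 4 / 58 = 0.069

0.069


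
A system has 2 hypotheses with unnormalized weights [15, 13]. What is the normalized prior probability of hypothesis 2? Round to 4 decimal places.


The normalized prior is the weight divided by the total.
Total weight = 28
P(H2) = 13 / 28 = 0.4643

0.4643


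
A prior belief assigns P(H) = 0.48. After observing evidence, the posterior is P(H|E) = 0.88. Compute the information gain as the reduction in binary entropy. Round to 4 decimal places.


H(prior) = -0.48*log2(0.48) - 0.52*log2(0.52)
= 0.9988
H(post) = -0.88*log2(0.88) - 0.12*log2(0.12)
= 0.5294
IG = 0.9988 - 0.5294 = 0.4695

0.4695


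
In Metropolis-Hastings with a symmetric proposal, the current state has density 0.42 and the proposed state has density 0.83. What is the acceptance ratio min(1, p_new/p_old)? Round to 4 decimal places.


Ratio = p_new / p_old = 0.83 / 0.42 = 1.9762
Acceptance = min(1, 1.9762) = 1.0

1.0


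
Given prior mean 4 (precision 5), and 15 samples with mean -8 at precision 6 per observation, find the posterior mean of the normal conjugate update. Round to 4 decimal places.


The posterior mean is a precision-weighted average of prior and data.
Post. prec. = 5 + 90 = 95
Post. mean = (20 + -720)/95 = -700/95 = -7.3684

-7.3684


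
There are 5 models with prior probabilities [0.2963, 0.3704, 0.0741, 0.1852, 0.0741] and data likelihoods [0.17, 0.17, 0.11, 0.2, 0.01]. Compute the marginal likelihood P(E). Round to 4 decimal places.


P(E) = sum over models of P(M_i) * P(E|M_i)
= 0.2963*0.17 + 0.3704*0.17 + 0.0741*0.11 + 0.1852*0.2 + 0.0741*0.01
= 0.1593

0.1593


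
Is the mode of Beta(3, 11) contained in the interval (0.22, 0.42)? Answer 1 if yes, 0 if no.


Mode = (a-1)/(a+b-2) = 2/12 = 0.1667
Interval: (0.22, 0.42)
Contains mode? 0

0


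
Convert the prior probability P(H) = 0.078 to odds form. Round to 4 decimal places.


P(not H) = 1 - 0.078 = 0.922
Odds = 0.078 / 0.922 = 0.0846

0.0846


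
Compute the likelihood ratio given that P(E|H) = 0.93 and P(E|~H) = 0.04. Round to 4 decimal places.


LR = P(E|H) / P(E|~H)
= 0.93 / 0.04 = 23.25

23.25


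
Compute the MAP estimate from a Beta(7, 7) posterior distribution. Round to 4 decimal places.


MAP = mode of Beta distribution
= (alpha - 1)/(alpha + beta - 2)
= (7-1)/(7+7-2)
= 6/12 = 0.5

0.5


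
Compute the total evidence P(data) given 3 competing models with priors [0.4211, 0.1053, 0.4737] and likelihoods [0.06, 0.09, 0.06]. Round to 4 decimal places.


Marginal likelihood = sum P(model_i) * P(data|model_i)
Model 1: 0.4211 * 0.06 = 0.0253
Model 2: 0.1053 * 0.09 = 0.0095
Model 3: 0.4737 * 0.06 = 0.0284
Total = 0.0632

0.0632


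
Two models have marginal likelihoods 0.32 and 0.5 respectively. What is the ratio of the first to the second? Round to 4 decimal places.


Evidence ratio = 0.32 / 0.5
= 0.64

0.64


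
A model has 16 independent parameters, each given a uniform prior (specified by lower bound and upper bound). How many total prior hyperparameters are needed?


Each uniform prior needs 2 hyperparameters (lower bound and upper bound).
Total = 2 * 16 = 32

32


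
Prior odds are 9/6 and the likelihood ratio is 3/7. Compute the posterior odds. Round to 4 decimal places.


Posterior odds = prior odds * likelihood ratio
= (9/6) * (3/7)
= 27 / 42
= 0.6429

0.6429


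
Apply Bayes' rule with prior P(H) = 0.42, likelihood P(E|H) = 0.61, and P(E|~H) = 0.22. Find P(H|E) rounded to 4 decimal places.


Step 1: Compute marginal P(E) = P(E|H)P(H) + P(E|~H)P(~H)
= 0.61*0.42 + 0.22*0.58 = 0.3838
Step 2: P(H|E) = P(E|H)P(H)/P(E) = 0.2562/0.3838
= 0.6675

0.6675


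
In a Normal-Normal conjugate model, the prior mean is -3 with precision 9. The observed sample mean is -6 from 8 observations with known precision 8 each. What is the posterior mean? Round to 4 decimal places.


Posterior precision = tau0 + n*tau = 9 + 8*8 = 73
Posterior mean = (tau0*mu0 + n*tau*xbar) / posterior_precision
= (9*-3 + 8*8*-6) / 73
= -411 / 73 = -5.6301

-5.6301


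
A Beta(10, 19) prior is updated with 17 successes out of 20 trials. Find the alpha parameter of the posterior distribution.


In the Beta-Binomial conjugate update:
alpha_post = alpha_prior + successes
= 10 + 17
= 27

27


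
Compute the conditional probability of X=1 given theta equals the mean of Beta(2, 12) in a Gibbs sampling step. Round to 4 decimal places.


Mean of Beta(2, 12) = 0.1429
P(X=1 | theta=0.1429) = 0.1429

0.1429


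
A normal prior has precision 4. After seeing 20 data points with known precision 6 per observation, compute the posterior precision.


In the conjugate normal model, precisions add:
tau_posterior = tau_prior + n * tau_data
= 4 + 20*6 = 124

124


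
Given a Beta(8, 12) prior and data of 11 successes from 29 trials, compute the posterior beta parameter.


Number of failures = 29 - 11 = 18
Posterior beta = 12 + 18 = 30

30


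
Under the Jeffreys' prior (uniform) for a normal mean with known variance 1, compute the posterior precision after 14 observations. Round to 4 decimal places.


Prior precision = 0 (flat prior).
Post. prec. = 0 + n/var = 14/1 = 14.0

14.0


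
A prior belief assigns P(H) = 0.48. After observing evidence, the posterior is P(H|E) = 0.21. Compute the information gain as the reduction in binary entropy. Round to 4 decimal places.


H(prior) = -0.48*log2(0.48) - 0.52*log2(0.52)
= 0.9988
H(post) = -0.21*log2(0.21) - 0.79*log2(0.79)
= 0.7415
IG = 0.9988 - 0.7415 = 0.2574

0.2574


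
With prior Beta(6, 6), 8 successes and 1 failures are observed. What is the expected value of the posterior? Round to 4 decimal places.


Posterior = Beta(14, 7)
E[theta] = alpha/(alpha+beta)
= 14/21 = 0.6667

0.6667


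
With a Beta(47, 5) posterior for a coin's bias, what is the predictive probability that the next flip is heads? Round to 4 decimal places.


The predictive probability equals the posterior mean.
P(next = heads) = alpha / (alpha + beta)
= 47 / 52 = 0.9038

0.9038


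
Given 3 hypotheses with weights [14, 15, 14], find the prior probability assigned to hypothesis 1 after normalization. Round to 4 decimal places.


To normalize, divide each weight by the sum of all weights.
Sum = 43
Prior(H1) = 14/43 = 0.3256

0.3256


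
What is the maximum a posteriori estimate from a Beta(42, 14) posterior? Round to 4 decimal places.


The MAP estimate equals the mode of the distribution.
Mode of Beta(a,b) = (a-1)/(a+b-2)
= 41/54
= 0.7593

0.7593


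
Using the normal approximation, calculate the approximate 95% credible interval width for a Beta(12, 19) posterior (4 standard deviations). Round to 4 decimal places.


Var(Beta) = 12*19/(31^2 * 32) = 0.0074
SD = 0.0861
Width ~ 4*SD = 0.3444

0.3444


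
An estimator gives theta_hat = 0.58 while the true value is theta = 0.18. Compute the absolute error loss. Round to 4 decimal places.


The absolute error loss is |theta_hat - theta|
= |0.58 - 0.18|
= 0.4

0.4


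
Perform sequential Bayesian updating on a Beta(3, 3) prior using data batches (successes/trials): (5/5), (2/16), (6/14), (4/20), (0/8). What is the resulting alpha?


Accumulate successes: 17
Posterior alpha = prior alpha + sum of successes
= 3 + 17 = 20

20


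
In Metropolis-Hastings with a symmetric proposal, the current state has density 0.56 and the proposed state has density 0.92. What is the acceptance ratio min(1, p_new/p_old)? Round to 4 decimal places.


Ratio = p_new / p_old = 0.92 / 0.56 = 1.6429
Acceptance = min(1, 1.6429) = 1.0

1.0


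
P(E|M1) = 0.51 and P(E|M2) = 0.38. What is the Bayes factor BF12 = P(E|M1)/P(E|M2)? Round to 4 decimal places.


Bayes factor BF12 = P(E|M1) / P(E|M2)
= 0.51 / 0.38
= 1.3421

1.3421


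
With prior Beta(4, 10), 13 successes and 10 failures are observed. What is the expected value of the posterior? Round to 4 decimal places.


Posterior = Beta(17, 20)
E[theta] = alpha/(alpha+beta)
= 17/37 = 0.4595

0.4595


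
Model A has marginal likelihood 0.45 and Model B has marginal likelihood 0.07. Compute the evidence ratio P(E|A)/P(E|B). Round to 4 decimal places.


Evidence ratio = P(E|A) / P(E|B)
= 0.45 / 0.07
= 6.4286

6.4286


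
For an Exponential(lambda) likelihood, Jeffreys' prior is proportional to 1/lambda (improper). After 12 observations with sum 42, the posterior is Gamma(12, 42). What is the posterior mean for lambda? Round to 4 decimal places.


Posterior = Gamma(n, sum_x) = Gamma(12, 42)
Posterior mean = shape/rate = 12/42
= 0.2857

0.2857


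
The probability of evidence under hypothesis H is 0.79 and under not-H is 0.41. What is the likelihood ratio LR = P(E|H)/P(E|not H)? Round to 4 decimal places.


LR = 0.79 / 0.41
= 1.9268

1.9268


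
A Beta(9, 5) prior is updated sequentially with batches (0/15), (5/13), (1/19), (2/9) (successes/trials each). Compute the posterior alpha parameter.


Sequential conjugate updating is equivalent to a single batch update.
Total successes across all batches = 8
alpha_posterior = alpha_prior + total_successes = 9 + 8
= 17

17


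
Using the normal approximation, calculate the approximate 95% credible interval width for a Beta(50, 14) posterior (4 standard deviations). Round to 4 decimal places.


Var(Beta) = 50*14/(64^2 * 65) = 0.0026
SD = 0.0513
Width ~ 4*SD = 0.2051

0.2051


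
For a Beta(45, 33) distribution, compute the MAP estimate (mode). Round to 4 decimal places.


MAP = mode = (a-1)/(a+b-2)
= (45-1)/(45+33-2)
= 44/76 = 0.5789

0.5789


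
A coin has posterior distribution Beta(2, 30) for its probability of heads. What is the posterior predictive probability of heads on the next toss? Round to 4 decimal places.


Posterior predictive = E[theta] = alpha/(alpha+beta)
= 2/32
= 0.0625

0.0625


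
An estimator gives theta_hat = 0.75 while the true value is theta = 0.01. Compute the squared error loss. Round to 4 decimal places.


The squared error loss is (theta_hat - theta)^2
= (0.75 - 0.01)^2
= (0.74)^2 = 0.5476

0.5476


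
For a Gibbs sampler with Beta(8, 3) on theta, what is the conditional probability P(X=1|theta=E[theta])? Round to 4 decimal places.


E[theta] = 8/(8+3) = 0.7273
P(X=1|theta) = theta = 0.7273

0.7273


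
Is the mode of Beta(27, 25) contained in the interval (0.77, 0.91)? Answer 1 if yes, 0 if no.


Mode = (a-1)/(a+b-2) = 26/50 = 0.52
Interval: (0.77, 0.91)
Contains mode? 0

0


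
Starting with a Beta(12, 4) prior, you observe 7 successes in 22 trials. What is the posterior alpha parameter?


For a Beta-Binomial conjugate model:
Posterior alpha = prior alpha + number of successes
= 12 + 7 = 19

19


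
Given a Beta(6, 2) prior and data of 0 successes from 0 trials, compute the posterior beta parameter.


Number of failures = 0 - 0 = 0
Posterior beta = 2 + 0 = 2

2


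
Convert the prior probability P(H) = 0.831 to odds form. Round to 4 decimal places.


P(not H) = 1 - 0.831 = 0.169
Odds = 0.831 / 0.169 = 4.9172

4.9172


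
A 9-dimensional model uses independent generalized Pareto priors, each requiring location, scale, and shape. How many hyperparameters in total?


Per parameter: 3 (location, scale, and shape).
Total = 9 * 3 = 27

27


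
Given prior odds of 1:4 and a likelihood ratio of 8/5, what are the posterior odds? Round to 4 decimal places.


Posterior odds = prior odds * LR
Prior odds = 1/4 = 0.25
LR = 8/5 = 1.6
Posterior odds = 0.25 * 1.6 = 0.4

0.4


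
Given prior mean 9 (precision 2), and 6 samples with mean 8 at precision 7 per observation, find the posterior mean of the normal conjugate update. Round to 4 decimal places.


The posterior mean is a precision-weighted average of prior and data.
Post. prec. = 2 + 42 = 44
Post. mean = (18 + 336)/44 = 354/44 = 8.0455

8.0455


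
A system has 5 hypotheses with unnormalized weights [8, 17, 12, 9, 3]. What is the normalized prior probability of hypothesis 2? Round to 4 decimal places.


The normalized prior is the weight divided by the total.
Total weight = 49
P(H2) = 17 / 49 = 0.3469

0.3469


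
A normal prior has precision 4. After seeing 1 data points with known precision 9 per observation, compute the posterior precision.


In the conjugate normal model, precisions add:
tau_posterior = tau_prior + n * tau_data
= 4 + 1*9 = 13

13


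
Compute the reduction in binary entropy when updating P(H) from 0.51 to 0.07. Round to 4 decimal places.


H_before = -p*log2(p) - (1-p)*log2(1-p) for p=0.51: 0.9997
H_after for p=0.07: 0.3659
Reduction = 0.9997 - 0.3659 = 0.6338

0.6338


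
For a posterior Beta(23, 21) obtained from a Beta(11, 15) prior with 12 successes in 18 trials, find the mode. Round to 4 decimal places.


Mode = (alpha - 1) / (alpha + beta - 2)
= 22 / 42
= 0.5238

0.5238


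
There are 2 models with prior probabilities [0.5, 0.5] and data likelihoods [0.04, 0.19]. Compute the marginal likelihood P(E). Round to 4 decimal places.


P(E) = sum over models of P(M_i) * P(E|M_i)
= 0.5*0.04 + 0.5*0.19
= 0.115

0.115


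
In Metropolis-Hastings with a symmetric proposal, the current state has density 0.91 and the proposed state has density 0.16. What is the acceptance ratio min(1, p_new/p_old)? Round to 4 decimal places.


Ratio = p_new / p_old = 0.16 / 0.91 = 0.1758
Acceptance = min(1, 0.1758) = 0.1758

0.1758


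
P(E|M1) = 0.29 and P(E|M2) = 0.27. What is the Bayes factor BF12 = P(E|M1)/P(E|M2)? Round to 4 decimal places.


Bayes factor BF12 = P(E|M1) / P(E|M2)
= 0.29 / 0.27
= 1.0741

1.0741


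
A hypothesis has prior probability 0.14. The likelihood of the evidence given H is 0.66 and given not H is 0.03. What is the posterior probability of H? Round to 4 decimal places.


Using Bayes' theorem:
P(E) = 0.14 * 0.66 + 0.86 * 0.03
P(E) = 0.1182
P(H|E) = (0.14 * 0.66) / 0.1182 = 0.7817

0.7817


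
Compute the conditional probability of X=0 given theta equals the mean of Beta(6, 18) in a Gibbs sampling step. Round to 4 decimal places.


Mean of Beta(6, 18) = 0.25
P(X=0 | theta=0.25) = 0.75

0.75


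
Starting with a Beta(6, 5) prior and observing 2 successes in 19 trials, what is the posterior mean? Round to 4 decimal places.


Posterior parameters: alpha = 6 + 2 = 8
beta = 5 + 17 = 22
Posterior mean = alpha / (alpha + beta) = 8 / 30
= 0.2667

0.2667


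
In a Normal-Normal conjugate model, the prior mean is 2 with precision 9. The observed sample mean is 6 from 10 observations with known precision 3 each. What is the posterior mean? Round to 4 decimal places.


Posterior precision = tau0 + n*tau = 9 + 10*3 = 39
Posterior mean = (tau0*mu0 + n*tau*xbar) / posterior_precision
= (9*2 + 10*3*6) / 39
= 198 / 39 = 5.0769

5.0769


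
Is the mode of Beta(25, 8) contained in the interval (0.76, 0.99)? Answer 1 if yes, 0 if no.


Mode = (a-1)/(a+b-2) = 24/31 = 0.7742
Interval: (0.76, 0.99)
Contains mode? 1

1


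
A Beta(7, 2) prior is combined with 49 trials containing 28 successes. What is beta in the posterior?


In conjugate updating:
beta_posterior = beta_prior + (n - k)
= 2 + (49 - 28)
= 2 + 21 = 23

23


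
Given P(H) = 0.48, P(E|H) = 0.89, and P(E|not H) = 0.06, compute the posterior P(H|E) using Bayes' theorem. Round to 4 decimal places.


By Bayes' theorem: P(H|E) = P(E|H)*P(H) / P(E)
P(E) = P(E|H)*P(H) + P(E|not H)*P(not H)
P(E) = 0.89*0.48 + 0.06*0.52 = 0.4584
P(H|E) = 0.89*0.48 / 0.4584 = 0.9319

0.9319


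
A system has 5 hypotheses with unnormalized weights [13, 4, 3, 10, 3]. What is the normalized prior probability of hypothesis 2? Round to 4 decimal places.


The normalized prior is the weight divided by the total.
Total weight = 33
P(H2) = 4 / 33 = 0.1212

0.1212


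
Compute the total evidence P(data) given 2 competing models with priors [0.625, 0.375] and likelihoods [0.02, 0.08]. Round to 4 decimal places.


Marginal likelihood = sum P(model_i) * P(data|model_i)
Model 1: 0.625 * 0.02 = 0.0125
Model 2: 0.375 * 0.08 = 0.03
Total = 0.0425

0.0425


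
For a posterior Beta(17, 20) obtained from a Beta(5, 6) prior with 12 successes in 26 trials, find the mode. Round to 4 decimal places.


Mode = (alpha - 1) / (alpha + beta - 2)
= 16 / 35
= 0.4571

0.4571


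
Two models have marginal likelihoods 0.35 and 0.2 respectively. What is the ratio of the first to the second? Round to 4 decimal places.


Evidence ratio = 0.35 / 0.2
= 1.75

1.75


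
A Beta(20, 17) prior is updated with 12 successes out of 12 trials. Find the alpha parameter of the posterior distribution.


In the Beta-Binomial conjugate update:
alpha_post = alpha_prior + successes
= 20 + 12
= 32

32


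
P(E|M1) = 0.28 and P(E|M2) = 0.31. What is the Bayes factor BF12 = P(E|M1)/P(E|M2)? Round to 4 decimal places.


Bayes factor BF12 = P(E|M1) / P(E|M2)
= 0.28 / 0.31
= 0.9032

0.9032


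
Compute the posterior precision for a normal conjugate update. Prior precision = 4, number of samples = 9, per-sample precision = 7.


tau_post = tau_0 + n * tau
= 4 + 9 * 7 = 67

67


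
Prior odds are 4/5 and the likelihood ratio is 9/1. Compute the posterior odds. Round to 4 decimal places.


Posterior odds = prior odds * likelihood ratio
= (4/5) * (9/1)
= 36 / 5
= 7.2

7.2


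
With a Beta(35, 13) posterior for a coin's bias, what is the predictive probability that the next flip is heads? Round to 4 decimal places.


The predictive probability equals the posterior mean.
P(next = heads) = alpha / (alpha + beta)
= 35 / 48 = 0.7292

0.7292


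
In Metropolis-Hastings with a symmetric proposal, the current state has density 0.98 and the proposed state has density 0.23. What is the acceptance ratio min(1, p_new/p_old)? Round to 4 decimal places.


Ratio = p_new / p_old = 0.23 / 0.98 = 0.2347
Acceptance = min(1, 0.2347) = 0.2347

0.2347


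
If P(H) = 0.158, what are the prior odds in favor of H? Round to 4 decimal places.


Prior odds = P(H) / (1 - P(H))
= 0.158 / 0.842
= 0.1876

0.1876


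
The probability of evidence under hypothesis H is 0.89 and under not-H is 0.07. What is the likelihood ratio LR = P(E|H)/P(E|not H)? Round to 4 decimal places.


LR = 0.89 / 0.07
= 12.7143

12.7143


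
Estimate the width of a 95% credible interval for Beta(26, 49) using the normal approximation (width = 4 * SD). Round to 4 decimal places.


For Beta(a,b): Var = ab/((a+b)^2(a+b+1))
Var = 0.003, SD = 0.0546
Approximate 95% CI width = 4 * 0.0546 = 0.2184

0.2184


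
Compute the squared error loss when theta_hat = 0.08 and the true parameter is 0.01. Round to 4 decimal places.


L = (theta_hat - theta_true)^2
= (0.08 - 0.01)^2
= 0.07^2 = 0.0049

0.0049


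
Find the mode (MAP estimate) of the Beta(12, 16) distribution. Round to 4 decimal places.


For Beta(a,b) with a,b > 1:
Mode = (a-1)/(a+b-2) = (12-1)/(28-2)
= 11/26 = 0.4231

0.4231


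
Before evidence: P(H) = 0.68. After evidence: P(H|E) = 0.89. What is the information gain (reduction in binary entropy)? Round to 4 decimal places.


Prior entropy = 0.9044
Posterior entropy = 0.4999
Information gain = 0.9044 - 0.4999 = 0.4045

0.4045


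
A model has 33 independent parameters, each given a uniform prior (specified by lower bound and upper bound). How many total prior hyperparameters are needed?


Each uniform prior needs 2 hyperparameters (lower bound and upper bound).
Total = 2 * 33 = 66

66


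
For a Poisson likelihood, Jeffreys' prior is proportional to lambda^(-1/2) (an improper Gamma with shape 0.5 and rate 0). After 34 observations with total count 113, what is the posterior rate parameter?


Jeffreys' prior for Poisson is proportional to lambda^(-1/2).
Posterior is Gamma(0.5 + S, 0 + n) = Gamma(0.5 + 113, 34).
Posterior rate = 0 + n = 34

34.0


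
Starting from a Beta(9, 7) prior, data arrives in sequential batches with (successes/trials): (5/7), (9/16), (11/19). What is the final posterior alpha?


In sequential Bayesian updating, we sum all successes.
Total successes = 25
Final alpha = 9 + 25 = 34

34


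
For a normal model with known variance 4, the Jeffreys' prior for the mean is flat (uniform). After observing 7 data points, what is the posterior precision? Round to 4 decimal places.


Jeffreys' prior for normal mean (known variance) is flat.
Prior precision = 0.
Posterior precision = prior_prec + n/sigma^2 = 0 + 7/4
= 1.75

1.75


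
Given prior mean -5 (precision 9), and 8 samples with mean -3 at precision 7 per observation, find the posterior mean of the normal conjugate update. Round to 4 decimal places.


The posterior mean is a precision-weighted average of prior and data.
Post. prec. = 9 + 56 = 65
Post. mean = (-45 + -168)/65 = -213/65 = -3.2769

-3.2769


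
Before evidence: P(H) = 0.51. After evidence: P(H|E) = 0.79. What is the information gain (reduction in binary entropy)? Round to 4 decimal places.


Prior entropy = 0.9997
Posterior entropy = 0.7415
Information gain = 0.9997 - 0.7415 = 0.2582

0.2582


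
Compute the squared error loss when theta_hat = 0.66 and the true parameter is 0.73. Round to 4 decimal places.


L = (theta_hat - theta_true)^2
= (0.66 - 0.73)^2
= -0.07^2 = 0.0049

0.0049


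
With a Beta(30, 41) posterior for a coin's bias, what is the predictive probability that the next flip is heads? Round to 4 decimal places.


The predictive probability equals the posterior mean.
P(next = heads) = alpha / (alpha + beta)
= 30 / 71 = 0.4225

0.4225


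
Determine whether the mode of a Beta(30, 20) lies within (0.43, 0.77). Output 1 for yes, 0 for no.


First find the mode: (a-1)/(a+b-2) = 0.6042
Is 0.6042 in (0.43, 0.77)? 1

1


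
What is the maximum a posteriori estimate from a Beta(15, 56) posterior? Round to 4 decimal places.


The MAP estimate equals the mode of the distribution.
Mode of Beta(a,b) = (a-1)/(a+b-2)
= 14/69
= 0.2029

0.2029


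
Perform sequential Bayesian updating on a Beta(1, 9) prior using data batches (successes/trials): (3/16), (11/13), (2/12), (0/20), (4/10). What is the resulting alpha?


Accumulate successes: 20
Posterior alpha = prior alpha + sum of successes
= 1 + 20 = 21

21


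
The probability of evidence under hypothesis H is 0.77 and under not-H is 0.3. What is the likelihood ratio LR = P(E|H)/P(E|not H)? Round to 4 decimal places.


LR = 0.77 / 0.3
= 2.5667

2.5667


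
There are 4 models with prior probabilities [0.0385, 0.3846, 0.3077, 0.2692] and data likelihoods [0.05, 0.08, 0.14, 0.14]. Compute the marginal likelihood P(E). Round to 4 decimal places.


P(E) = sum over models of P(M_i) * P(E|M_i)
= 0.0385*0.05 + 0.3846*0.08 + 0.3077*0.14 + 0.2692*0.14
= 0.1135

0.1135


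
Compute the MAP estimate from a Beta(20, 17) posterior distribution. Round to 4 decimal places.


MAP = mode of Beta distribution
= (alpha - 1)/(alpha + beta - 2)
= (20-1)/(20+17-2)
= 19/35 = 0.5429

0.5429


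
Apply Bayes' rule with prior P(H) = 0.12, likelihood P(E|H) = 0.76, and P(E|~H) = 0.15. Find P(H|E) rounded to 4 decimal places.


Step 1: Compute marginal P(E) = P(E|H)P(H) + P(E|~H)P(~H)
= 0.76*0.12 + 0.15*0.88 = 0.2232
Step 2: P(H|E) = P(E|H)P(H)/P(E) = 0.0912/0.2232
= 0.4086

0.4086


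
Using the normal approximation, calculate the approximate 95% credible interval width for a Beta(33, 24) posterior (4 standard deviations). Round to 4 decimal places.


Var(Beta) = 33*24/(57^2 * 58) = 0.0042
SD = 0.0648
Width ~ 4*SD = 0.2593

0.2593


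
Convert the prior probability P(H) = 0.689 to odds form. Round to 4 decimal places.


P(not H) = 1 - 0.689 = 0.311
Odds = 0.689 / 0.311 = 2.2154

2.2154


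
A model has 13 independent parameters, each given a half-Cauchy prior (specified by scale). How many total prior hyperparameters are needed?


Each half-Cauchy prior needs 1 hyperparameter (scale).
Total = 1 * 13 = 13

13


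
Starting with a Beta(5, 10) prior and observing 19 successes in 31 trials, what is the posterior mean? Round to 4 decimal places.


Posterior parameters: alpha = 5 + 19 = 24
beta = 10 + 12 = 22
Posterior mean = alpha / (alpha + beta) = 24 / 46
= 0.5217

0.5217


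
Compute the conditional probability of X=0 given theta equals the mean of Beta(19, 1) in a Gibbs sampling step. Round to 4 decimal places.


Mean of Beta(19, 1) = 0.95
P(X=0 | theta=0.95) = 0.05

0.05


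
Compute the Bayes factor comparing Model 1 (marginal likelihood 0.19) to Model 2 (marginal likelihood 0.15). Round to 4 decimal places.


BF12 = marginal likelihood of M1 / marginal likelihood of M2
= 0.19/0.15
= 1.2667

1.2667


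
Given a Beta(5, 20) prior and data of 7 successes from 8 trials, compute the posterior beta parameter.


Number of failures = 8 - 7 = 1
Posterior beta = 20 + 1 = 21

21


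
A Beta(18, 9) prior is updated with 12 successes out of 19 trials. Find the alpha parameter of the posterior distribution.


In the Beta-Binomial conjugate update:
alpha_post = alpha_prior + successes
= 18 + 12
= 30

30


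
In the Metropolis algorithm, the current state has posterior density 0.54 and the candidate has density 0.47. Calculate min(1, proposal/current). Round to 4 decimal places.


Ratio = 0.47/0.54 = 0.8704
Acceptance probability = min(1, 0.8704)
= 0.8704

0.8704


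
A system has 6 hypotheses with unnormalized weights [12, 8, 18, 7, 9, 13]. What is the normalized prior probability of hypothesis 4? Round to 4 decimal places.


The normalized prior is the weight divided by the total.
Total weight = 67
P(H4) = 7 / 67 = 0.1045

0.1045


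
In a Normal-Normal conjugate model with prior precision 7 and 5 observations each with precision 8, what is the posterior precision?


Posterior precision = prior precision + n * observation precision
= 7 + 5 * 8
= 7 + 40 = 47

47


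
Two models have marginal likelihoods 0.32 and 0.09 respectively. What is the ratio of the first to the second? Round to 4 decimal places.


Evidence ratio = 0.32 / 0.09
= 3.5556

3.5556


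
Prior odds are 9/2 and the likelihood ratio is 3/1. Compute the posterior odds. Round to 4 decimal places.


Posterior odds = prior odds * likelihood ratio
= (9/2) * (3/1)
= 27 / 2
= 13.5

13.5


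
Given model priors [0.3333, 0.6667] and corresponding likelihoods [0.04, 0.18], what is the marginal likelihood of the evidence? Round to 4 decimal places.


P(E) = sum_i P(M_i) P(E|M_i)
= 0.0133 + 0.12
= 0.1333

0.1333


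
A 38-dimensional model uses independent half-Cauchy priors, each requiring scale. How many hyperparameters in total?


Per parameter: 1 (scale).
Total = 38 * 1 = 38

38


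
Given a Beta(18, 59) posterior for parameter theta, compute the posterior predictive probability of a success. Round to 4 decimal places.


For a Beta-Bernoulli model, the predictive probability is the mean:
P(success) = 18/(18+59) = 18/77 = 0.2338

0.2338


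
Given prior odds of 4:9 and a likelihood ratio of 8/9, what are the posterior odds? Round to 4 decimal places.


Posterior odds = prior odds * LR
Prior odds = 4/9 = 0.4444
LR = 8/9 = 0.8889
Posterior odds = 0.4444 * 0.8889 = 0.3951

0.3951


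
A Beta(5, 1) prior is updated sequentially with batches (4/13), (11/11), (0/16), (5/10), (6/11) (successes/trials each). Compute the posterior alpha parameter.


Sequential conjugate updating is equivalent to a single batch update.
Total successes across all batches = 26
alpha_posterior = alpha_prior + total_successes = 5 + 26
= 31

31


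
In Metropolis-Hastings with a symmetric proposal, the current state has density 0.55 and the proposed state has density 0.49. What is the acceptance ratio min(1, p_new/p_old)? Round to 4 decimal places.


Ratio = p_new / p_old = 0.49 / 0.55 = 0.8909
Acceptance = min(1, 0.8909) = 0.8909

0.8909


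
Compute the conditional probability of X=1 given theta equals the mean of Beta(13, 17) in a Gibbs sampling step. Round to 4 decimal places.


Mean of Beta(13, 17) = 0.4333
P(X=1 | theta=0.4333) = 0.4333

0.4333


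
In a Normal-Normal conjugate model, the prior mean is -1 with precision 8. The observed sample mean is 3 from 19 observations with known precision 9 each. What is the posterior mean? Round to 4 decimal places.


Posterior precision = tau0 + n*tau = 8 + 19*9 = 179
Posterior mean = (tau0*mu0 + n*tau*xbar) / posterior_precision
= (8*-1 + 19*9*3) / 179
= 505 / 179 = 2.8212

2.8212


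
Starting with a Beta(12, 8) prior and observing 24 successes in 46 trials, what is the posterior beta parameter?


Posterior beta = prior beta + failures
Failures = 46 - 24 = 22
beta_post = 8 + 22 = 30

30


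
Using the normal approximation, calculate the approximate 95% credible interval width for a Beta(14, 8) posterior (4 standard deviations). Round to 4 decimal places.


Var(Beta) = 14*8/(22^2 * 23) = 0.0101
SD = 0.1003
Width ~ 4*SD = 0.4012

0.4012


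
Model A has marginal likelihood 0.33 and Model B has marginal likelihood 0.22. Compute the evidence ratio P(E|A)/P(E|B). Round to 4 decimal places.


Evidence ratio = P(E|A) / P(E|B)
= 0.33 / 0.22
= 1.5

1.5


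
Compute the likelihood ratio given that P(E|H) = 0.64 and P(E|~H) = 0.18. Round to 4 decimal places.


LR = P(E|H) / P(E|~H)
= 0.64 / 0.18 = 3.5556

3.5556


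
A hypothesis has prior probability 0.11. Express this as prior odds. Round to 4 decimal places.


Odds = P(H) / P(not H) = 0.11 / 0.89
= 0.1236

0.1236


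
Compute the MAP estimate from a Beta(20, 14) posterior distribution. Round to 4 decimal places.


MAP = mode of Beta distribution
= (alpha - 1)/(alpha + beta - 2)
= (20-1)/(20+14-2)
= 19/32 = 0.5938

0.5938


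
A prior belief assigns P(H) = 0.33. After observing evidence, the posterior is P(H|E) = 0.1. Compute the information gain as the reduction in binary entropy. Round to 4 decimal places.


H(prior) = -0.33*log2(0.33) - 0.67*log2(0.67)
= 0.9149
H(post) = -0.1*log2(0.1) - 0.9*log2(0.9)
= 0.469
IG = 0.9149 - 0.469 = 0.4459

0.4459


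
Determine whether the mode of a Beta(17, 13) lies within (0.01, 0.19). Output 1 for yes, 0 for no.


First find the mode: (a-1)/(a+b-2) = 0.5714
Is 0.5714 in (0.01, 0.19)? 0

0


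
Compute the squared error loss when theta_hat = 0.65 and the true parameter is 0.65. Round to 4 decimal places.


L = (theta_hat - theta_true)^2
= (0.65 - 0.65)^2
= 0.0^2 = 0.0

0.0


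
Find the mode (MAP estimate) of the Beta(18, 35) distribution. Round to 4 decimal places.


For Beta(a,b) with a,b > 1:
Mode = (a-1)/(a+b-2) = (18-1)/(53-2)
= 17/51 = 0.3333

0.3333


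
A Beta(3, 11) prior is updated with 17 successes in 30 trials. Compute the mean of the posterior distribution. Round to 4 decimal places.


After update: Beta(20, 24)
Mean = 20 / (20 + 24) = 20 / 44
= 0.4545

0.4545


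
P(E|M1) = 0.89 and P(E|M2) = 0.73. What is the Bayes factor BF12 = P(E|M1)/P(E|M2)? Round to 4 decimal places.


Bayes factor BF12 = P(E|M1) / P(E|M2)
= 0.89 / 0.73
= 1.2192

1.2192
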